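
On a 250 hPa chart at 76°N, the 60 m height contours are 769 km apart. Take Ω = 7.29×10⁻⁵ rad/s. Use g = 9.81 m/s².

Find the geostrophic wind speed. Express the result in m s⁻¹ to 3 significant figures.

Coriolis parameter at 76°N:
f = 2Ω sin φ = 2 × 7.29×10⁻⁵ × sin 76° = 1.41×10⁻⁴ s⁻¹
Height gradient: |∂Z/∂n| = 60 m / 769000 m = 7.80×10⁻⁵
On a pressure surface, geostrophic balance gives V_g = (g/f)|∂Z/∂n|:
V_g = 9.81 × 7.80×10⁻⁵ / 1.41×10⁻⁴ = 5.41 m/s

5.41 m s⁻¹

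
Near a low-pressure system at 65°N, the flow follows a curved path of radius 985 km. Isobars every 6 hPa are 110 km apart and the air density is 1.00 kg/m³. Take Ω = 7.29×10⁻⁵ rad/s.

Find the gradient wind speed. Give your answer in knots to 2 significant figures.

64 knots

Coriolis parameter at 65°N:
f = 2Ω sin φ = 2 × 7.29×10⁻⁵ × sin 65° = 1.32×10⁻⁴ s⁻¹
Pressure gradient: |∂P/∂n| = 600 Pa / 110000 m = 5.45×10⁻³ Pa/m
Geostrophic speed: V_g = |∂P/∂n|/(fρ) = 5.45×10⁻³/(1.32×10⁻⁴ × 1.00) = 41.3 m/s
Around a low, centrifugal force acts outward with Coriolis, so pressure-gradient force balances both:
(1/ρ)|∂P/∂n| = fV + V²/R  →  V² + fR·V − fR·V_g = 0
With fR = 1.32×10⁻⁴ × 985×10³ m = 130 m/s:
V = [−fR + √((fR)² + 4 fR V_g)]/2 = [−130 + √(130² + 4×130×41.3)]/2 = 32.9 m/s
Subgeostrophic (V < V_g = 41.3 m/s), as expected around a low.
Converting: 32.9 m/s × 1.944 = 64 knots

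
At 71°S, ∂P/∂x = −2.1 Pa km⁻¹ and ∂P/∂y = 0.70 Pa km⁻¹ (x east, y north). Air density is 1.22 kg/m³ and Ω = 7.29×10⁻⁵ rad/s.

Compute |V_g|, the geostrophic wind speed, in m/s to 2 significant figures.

Coriolis parameter at 71°S:
f = 2Ω sin φ = 2 × 7.29×10⁻⁵ × sin 71° = 1.38×10⁻⁴ s⁻¹
In the Southern Hemisphere f is negative: f = −1.38×10⁻⁴ s⁻¹.
Component geostrophic relations (x east, y north):
u_g = −(1/(fρ)) ∂P/∂y,  v_g = (1/(fρ)) ∂P/∂x
u_g = −(0.70×10⁻³)/(−1.38×10⁻⁴ × 1.22) = 4.16 m/s;  v_g = (−2.1×10⁻³)/(−1.38×10⁻⁴ × 1.22) = 12.5 m/s
|V_g| = √(u_g² + v_g²) = 13.2 m/s

13 m/s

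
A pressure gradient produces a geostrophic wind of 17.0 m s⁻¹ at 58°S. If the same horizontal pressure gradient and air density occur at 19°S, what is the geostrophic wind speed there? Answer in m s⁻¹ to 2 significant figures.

44 m s⁻¹

With the same pressure gradient and density, V_g ∝ 1/f ∝ 1/sin φ.
V₂ = V₁ · sin φ₁ / sin φ₂ = 17.0 × sin 58° / sin 19°
V₂ = 17.0 × 0.8480/0.3256 = 44 m s⁻¹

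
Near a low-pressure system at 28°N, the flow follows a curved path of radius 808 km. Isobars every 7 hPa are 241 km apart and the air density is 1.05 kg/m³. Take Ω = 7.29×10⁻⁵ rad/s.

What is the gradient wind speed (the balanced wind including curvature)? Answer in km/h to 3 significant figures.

97.6 km/h

Coriolis parameter at 28°N:
f = 2Ω sin φ = 2 × 7.29×10⁻⁵ × sin 28° = 6.84×10⁻⁵ s⁻¹
Pressure gradient: |∂P/∂n| = 700 Pa / 241000 m = 2.90×10⁻³ Pa/m
Geostrophic speed: V_g = |∂P/∂n|/(fρ) = 2.90×10⁻³/(6.84×10⁻⁵ × 1.05) = 40.4 m/s
Around a low, centrifugal force acts outward with Coriolis, so pressure-gradient force balances both:
(1/ρ)|∂P/∂n| = fV + V²/R  →  V² + fR·V − fR·V_g = 0
With fR = 6.84×10⁻⁵ × 808×10³ m = 55.3 m/s:
V = [−fR + √((fR)² + 4 fR V_g)]/2 = [−55.3 + √(55.3² + 4×55.3×40.4)]/2 = 27.1 m/s
Subgeostrophic (V < V_g = 40.4 m/s), as expected around a low.
Converting: 27.1 m/s × 3.6 = 97.6 km/h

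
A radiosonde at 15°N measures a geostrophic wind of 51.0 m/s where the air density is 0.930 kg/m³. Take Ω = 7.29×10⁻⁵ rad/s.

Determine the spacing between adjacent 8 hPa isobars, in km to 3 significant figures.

447 km

Coriolis parameter at 15°N:
f = 2Ω sin φ = 2 × 7.29×10⁻⁵ × sin 15° = 3.77×10⁻⁵ s⁻¹
Geostrophic balance rearranged: |∂P/∂n| = f ρ V_g
|∂P/∂n| = 3.77×10⁻⁵ × 0.930 × 51.0 = 1.79×10⁻³ Pa/m
Isobar spacing: Δn = ΔP/|∂P/∂n| = 800 Pa / 1.79×10⁻³ Pa/m = 446975 m ≈ 447 km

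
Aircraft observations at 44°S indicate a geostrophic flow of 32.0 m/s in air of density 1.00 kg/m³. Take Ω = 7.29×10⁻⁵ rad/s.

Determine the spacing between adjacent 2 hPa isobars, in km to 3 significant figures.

61.7 km

Coriolis parameter at 44°S:
f = 2Ω sin φ = 2 × 7.29×10⁻⁵ × sin 44° = 1.01×10⁻⁴ s⁻¹
Geostrophic balance rearranged: |∂P/∂n| = f ρ V_g
|∂P/∂n| = 1.01×10⁻⁴ × 1.00 × 32.0 = 3.24×10⁻³ Pa/m
Isobar spacing: Δn = ΔP/|∂P/∂n| = 200 Pa / 3.24×10⁻³ Pa/m = 61709 m ≈ 61.7 km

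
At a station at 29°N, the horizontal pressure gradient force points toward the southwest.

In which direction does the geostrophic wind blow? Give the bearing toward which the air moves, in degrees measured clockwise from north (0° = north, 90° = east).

315°

The pressure-gradient force points toward the southwest (bearing 225°).
Geostrophic balance: in the Northern Hemisphere the Coriolis force deflects motion to the right, so the geostrophic wind blows 90° to the right of the pressure-gradient force (low pressure on the left).
Rotating 225° by 90° clockwise gives 315° — the wind blows toward the northwest.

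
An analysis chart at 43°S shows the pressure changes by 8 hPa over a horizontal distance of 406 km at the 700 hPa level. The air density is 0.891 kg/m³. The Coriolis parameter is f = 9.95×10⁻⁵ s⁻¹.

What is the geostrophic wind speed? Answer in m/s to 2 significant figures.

22 m/s

Pressure gradient: |∂P/∂n| = 800 Pa / 406000 m = 1.97×10⁻³ Pa/m
Geostrophic balance (pressure-gradient force = Coriolis force):
V_g = (1/(fρ)) |∂P/∂n| = 1.97×10⁻³ / (9.95×10⁻⁵ × 0.891) = 22.2 m/s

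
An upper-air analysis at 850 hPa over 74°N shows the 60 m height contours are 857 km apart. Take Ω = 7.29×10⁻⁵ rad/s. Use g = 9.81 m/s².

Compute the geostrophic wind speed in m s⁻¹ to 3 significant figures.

4.90 m s⁻¹

Coriolis parameter at 74°N:
f = 2Ω sin φ = 2 × 7.29×10⁻⁵ × sin 74° = 1.40×10⁻⁴ s⁻¹
Height gradient: |∂Z/∂n| = 60 m / 857000 m = 7.00×10⁻⁵
On a pressure surface, geostrophic balance gives V_g = (g/f)|∂Z/∂n|:
V_g = 9.81 × 7.00×10⁻⁵ / 1.40×10⁻⁴ = 4.90 m/s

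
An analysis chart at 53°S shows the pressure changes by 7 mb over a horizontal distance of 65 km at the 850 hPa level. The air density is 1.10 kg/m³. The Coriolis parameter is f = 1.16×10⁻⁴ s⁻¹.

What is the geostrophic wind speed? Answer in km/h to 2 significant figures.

Pressure gradient: |∂P/∂n| = 700 Pa / 65000 m = 1.08×10⁻² Pa/m
Geostrophic balance (pressure-gradient force = Coriolis force):
V_g = (1/(fρ)) |∂P/∂n| = 1.08×10⁻² / (1.16×10⁻⁴ × 1.10) = 84.4 m/s
Converting: 84.4 m/s × 3.6 = 300 km/h

300 km/h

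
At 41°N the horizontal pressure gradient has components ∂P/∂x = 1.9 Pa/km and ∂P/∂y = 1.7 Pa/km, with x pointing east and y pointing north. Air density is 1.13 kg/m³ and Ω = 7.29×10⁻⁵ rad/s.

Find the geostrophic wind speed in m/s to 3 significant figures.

Coriolis parameter at 41°N:
f = 2Ω sin φ = 2 × 7.29×10⁻⁵ × sin 41° = 9.57×10⁻⁵ s⁻¹
Component geostrophic relations (x east, y north):
u_g = −(1/(fρ)) ∂P/∂y,  v_g = (1/(fρ)) ∂P/∂x
u_g = −(1.7×10⁻³)/(9.57×10⁻⁵ × 1.13) = −15.7 m/s;  v_g = (1.9×10⁻³)/(9.57×10⁻⁵ × 1.13) = 17.6 m/s
|V_g| = √(u_g² + v_g²) = 23.6 m/s

23.6 m/s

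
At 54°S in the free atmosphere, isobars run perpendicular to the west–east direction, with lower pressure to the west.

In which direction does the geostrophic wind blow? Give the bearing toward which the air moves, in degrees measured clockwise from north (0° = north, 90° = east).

The pressure-gradient force points toward the west (bearing 270°).
Geostrophic balance: in the Southern Hemisphere the Coriolis force deflects motion to the left, so the geostrophic wind blows 90° to the left of the pressure-gradient force (low pressure on the right).
Rotating 270° by 90° counterclockwise gives 180° — the wind blows toward the south.

180°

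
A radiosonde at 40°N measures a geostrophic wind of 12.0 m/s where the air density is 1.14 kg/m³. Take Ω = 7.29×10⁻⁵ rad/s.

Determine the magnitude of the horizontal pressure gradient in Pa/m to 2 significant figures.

1.3×10⁻³ Pa/m

Coriolis parameter at 40°N:
f = 2Ω sin φ = 2 × 7.29×10⁻⁵ × sin 40° = 9.37×10⁻⁵ s⁻¹
Geostrophic balance rearranged: |∂P/∂n| = f ρ V_g
|∂P/∂n| = 9.37×10⁻⁵ × 1.14 × 12.0 = 1.28×10⁻³ Pa/m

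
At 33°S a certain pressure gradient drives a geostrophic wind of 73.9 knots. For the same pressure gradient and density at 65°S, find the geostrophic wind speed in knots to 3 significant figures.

44.4 knots

With the same pressure gradient and density, V_g ∝ 1/f ∝ 1/sin φ.
V₂ = V₁ · sin φ₁ / sin φ₂ = 73.9 × sin 33° / sin 65°
V₂ = 73.9 × 0.5446/0.9063 = 44.4 knots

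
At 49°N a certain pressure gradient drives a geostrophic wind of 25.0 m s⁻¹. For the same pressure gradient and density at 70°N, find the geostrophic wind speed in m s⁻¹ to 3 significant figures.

20.1 m s⁻¹

With the same pressure gradient and density, V_g ∝ 1/f ∝ 1/sin φ.
V₂ = V₁ · sin φ₁ / sin φ₂ = 25.0 × sin 49° / sin 70°
V₂ = 25.0 × 0.7547/0.9397 = 20.1 m s⁻¹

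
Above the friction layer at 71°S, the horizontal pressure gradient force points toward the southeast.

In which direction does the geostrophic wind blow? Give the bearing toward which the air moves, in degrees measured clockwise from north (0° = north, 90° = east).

045°

The pressure-gradient force points toward the southeast (bearing 135°).
Geostrophic balance: in the Southern Hemisphere the Coriolis force deflects motion to the left, so the geostrophic wind blows 90° to the left of the pressure-gradient force (low pressure on the right).
Rotating 135° by 90° counterclockwise gives 045° — the wind blows toward the northeast.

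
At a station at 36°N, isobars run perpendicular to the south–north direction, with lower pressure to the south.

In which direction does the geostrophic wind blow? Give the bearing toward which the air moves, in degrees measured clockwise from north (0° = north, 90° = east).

270°

The pressure-gradient force points toward the south (bearing 180°).
Geostrophic balance: in the Northern Hemisphere the Coriolis force deflects motion to the right, so the geostrophic wind blows 90° to the right of the pressure-gradient force (low pressure on the left).
Rotating 180° by 90° clockwise gives 270° — the wind blows toward the west.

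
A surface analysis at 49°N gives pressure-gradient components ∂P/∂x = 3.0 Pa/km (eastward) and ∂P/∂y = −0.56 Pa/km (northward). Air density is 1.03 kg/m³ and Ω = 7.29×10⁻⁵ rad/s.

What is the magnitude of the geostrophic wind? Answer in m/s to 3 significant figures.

Coriolis parameter at 49°N:
f = 2Ω sin φ = 2 × 7.29×10⁻⁵ × sin 49° = 1.10×10⁻⁴ s⁻¹
Component geostrophic relations (x east, y north):
u_g = −(1/(fρ)) ∂P/∂y,  v_g = (1/(fρ)) ∂P/∂x
u_g = −(−0.56×10⁻³)/(1.10×10⁻⁴ × 1.03) = 4.94 m/s;  v_g = (3.0×10⁻³)/(1.10×10⁻⁴ × 1.03) = 26.5 m/s
|V_g| = √(u_g² + v_g²) = 26.9 m/s

26.9 m/s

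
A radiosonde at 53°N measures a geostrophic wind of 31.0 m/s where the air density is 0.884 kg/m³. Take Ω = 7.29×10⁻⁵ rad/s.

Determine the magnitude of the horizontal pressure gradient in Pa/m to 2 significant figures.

Coriolis parameter at 53°N:
f = 2Ω sin φ = 2 × 7.29×10⁻⁵ × sin 53° = 1.16×10⁻⁴ s⁻¹
Geostrophic balance rearranged: |∂P/∂n| = f ρ V_g
|∂P/∂n| = 1.16×10⁻⁴ × 0.884 × 31.0 = 3.19×10⁻³ Pa/m

3.2×10⁻³ Pa/m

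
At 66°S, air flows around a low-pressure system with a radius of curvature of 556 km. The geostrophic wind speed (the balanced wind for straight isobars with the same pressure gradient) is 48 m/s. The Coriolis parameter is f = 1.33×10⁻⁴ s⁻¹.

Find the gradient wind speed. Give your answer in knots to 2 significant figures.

Around a low, centrifugal force acts outward with Coriolis, so pressure-gradient force balances both:
(1/ρ)|∂P/∂n| = fV + V²/R  →  V² + fR·V − fR·V_g = 0
With fR = 1.33×10⁻⁴ × 556×10³ m = 73.9 m/s:
V = [−fR + √((fR)² + 4 fR V_g)]/2 = [−73.9 + √(73.9² + 4×73.9×48)]/2 = 33.1 m/s
Subgeostrophic (V < V_g = 48 m/s), as expected around a low.
Converting: 33.1 m/s × 1.944 = 64 knots

64 knots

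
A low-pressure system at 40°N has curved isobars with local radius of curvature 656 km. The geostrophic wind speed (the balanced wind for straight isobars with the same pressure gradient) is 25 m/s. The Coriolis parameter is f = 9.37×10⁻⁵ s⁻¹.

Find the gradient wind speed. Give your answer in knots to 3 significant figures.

37.1 knots

Around a low, centrifugal force acts outward with Coriolis, so pressure-gradient force balances both:
(1/ρ)|∂P/∂n| = fV + V²/R  →  V² + fR·V − fR·V_g = 0
With fR = 9.37×10⁻⁵ × 656×10³ m = 61.5 m/s:
V = [−fR + √((fR)² + 4 fR V_g)]/2 = [−61.5 + √(61.5² + 4×61.5×25)]/2 = 19.1 m/s
Subgeostrophic (V < V_g = 25 m/s), as expected around a low.
Converting: 19.1 m/s × 1.944 = 37.1 knots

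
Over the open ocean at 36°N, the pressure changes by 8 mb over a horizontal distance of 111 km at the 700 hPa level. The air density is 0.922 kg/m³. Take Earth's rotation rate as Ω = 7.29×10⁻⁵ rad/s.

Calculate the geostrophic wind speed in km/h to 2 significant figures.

330 km/h

Coriolis parameter at 36°N:
f = 2Ω sin φ = 2 × 7.29×10⁻⁵ × sin 36° = 8.57×10⁻⁵ s⁻¹
Pressure gradient: |∂P/∂n| = 800 Pa / 111000 m = 7.21×10⁻³ Pa/m
Geostrophic balance (pressure-gradient force = Coriolis force):
V_g = (1/(fρ)) |∂P/∂n| = 7.21×10⁻³ / (8.57×10⁻⁵ × 0.922) = 91.2 m/s
Converting: 91.2 m/s × 3.6 = 330 km/h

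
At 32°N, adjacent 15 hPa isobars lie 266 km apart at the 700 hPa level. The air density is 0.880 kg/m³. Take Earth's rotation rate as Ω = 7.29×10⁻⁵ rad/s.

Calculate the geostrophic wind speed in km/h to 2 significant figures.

300 km/h

Coriolis parameter at 32°N:
f = 2Ω sin φ = 2 × 7.29×10⁻⁵ × sin 32° = 7.73×10⁻⁵ s⁻¹
Pressure gradient: |∂P/∂n| = 1500 Pa / 266000 m = 5.64×10⁻³ Pa/m
Geostrophic balance (pressure-gradient force = Coriolis force):
V_g = (1/(fρ)) |∂P/∂n| = 5.64×10⁻³ / (7.73×10⁻⁵ × 0.880) = 82.9 m/s
Converting: 82.9 m/s × 3.6 = 300 km/h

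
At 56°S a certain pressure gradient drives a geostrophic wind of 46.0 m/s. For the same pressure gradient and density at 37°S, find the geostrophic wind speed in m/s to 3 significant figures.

With the same pressure gradient and density, V_g ∝ 1/f ∝ 1/sin φ.
V₂ = V₁ · sin φ₁ / sin φ₂ = 46.0 × sin 56° / sin 37°
V₂ = 46.0 × 0.8290/0.6018 = 63.4 m/s

63.4 m/s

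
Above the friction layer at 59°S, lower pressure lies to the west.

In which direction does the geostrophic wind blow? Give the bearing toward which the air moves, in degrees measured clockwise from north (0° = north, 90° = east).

The pressure-gradient force points toward the west (bearing 270°).
Geostrophic balance: in the Southern Hemisphere the Coriolis force deflects motion to the left, so the geostrophic wind blows 90° to the left of the pressure-gradient force (low pressure on the right).
Rotating 270° by 90° counterclockwise gives 180° — the wind blows toward the south.

180°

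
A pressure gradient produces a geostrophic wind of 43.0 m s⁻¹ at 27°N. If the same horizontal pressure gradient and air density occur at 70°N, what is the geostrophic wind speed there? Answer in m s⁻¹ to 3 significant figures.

20.8 m s⁻¹

With the same pressure gradient and density, V_g ∝ 1/f ∝ 1/sin φ.
V₂ = V₁ · sin φ₁ / sin φ₂ = 43.0 × sin 27° / sin 70°
V₂ = 43.0 × 0.4540/0.9397 = 20.8 m s⁻¹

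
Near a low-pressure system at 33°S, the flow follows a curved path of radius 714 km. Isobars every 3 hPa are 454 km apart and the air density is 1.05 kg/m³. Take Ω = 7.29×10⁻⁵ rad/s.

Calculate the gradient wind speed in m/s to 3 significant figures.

Coriolis parameter at 33°S:
f = 2Ω sin φ = 2 × 7.29×10⁻⁵ × sin 33° = 7.94×10⁻⁵ s⁻¹
Pressure gradient: |∂P/∂n| = 300 Pa / 454000 m = 6.61×10⁻⁴ Pa/m
Geostrophic speed: V_g = |∂P/∂n|/(fρ) = 6.61×10⁻⁴/(7.94×10⁻⁵ × 1.05) = 7.93 m/s
Around a low, centrifugal force acts outward with Coriolis, so pressure-gradient force balances both:
(1/ρ)|∂P/∂n| = fV + V²/R  →  V² + fR·V − fR·V_g = 0
With fR = 7.94×10⁻⁵ × 714×10³ m = 56.7 m/s:
V = [−fR + √((fR)² + 4 fR V_g)]/2 = [−56.7 + √(56.7² + 4×56.7×7.93)]/2 = 7.05 m/s
Subgeostrophic (V < V_g = 7.93 m/s), as expected around a low.

7.05 m/s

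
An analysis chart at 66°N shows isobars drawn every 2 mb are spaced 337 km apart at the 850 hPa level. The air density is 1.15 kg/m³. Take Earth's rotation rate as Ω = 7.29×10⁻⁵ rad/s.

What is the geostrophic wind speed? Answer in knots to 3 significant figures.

7.53 knots

Coriolis parameter at 66°N:
f = 2Ω sin φ = 2 × 7.29×10⁻⁵ × sin 66° = 1.33×10⁻⁴ s⁻¹
Pressure gradient: |∂P/∂n| = 200 Pa / 337000 m = 5.93×10⁻⁴ Pa/m
Geostrophic balance (pressure-gradient force = Coriolis force):
V_g = (1/(fρ)) |∂P/∂n| = 5.93×10⁻⁴ / (1.33×10⁻⁴ × 1.15) = 3.87 m/s
Converting: 3.87 m/s × 1.944 = 7.53 knots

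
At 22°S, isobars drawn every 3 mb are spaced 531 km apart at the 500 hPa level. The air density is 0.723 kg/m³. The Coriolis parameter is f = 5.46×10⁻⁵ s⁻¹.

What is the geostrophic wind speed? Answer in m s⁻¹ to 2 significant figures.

Pressure gradient: |∂P/∂n| = 300 Pa / 531000 m = 5.65×10⁻⁴ Pa/m
Geostrophic balance (pressure-gradient force = Coriolis force):
V_g = (1/(fρ)) |∂P/∂n| = 5.65×10⁻⁴ / (5.46×10⁻⁵ × 0.723) = 14.3 m/s

14 m s⁻¹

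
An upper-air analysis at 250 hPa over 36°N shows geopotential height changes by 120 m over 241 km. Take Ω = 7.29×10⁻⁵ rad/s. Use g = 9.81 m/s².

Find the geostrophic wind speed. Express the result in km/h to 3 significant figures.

205 km/h

Coriolis parameter at 36°N:
f = 2Ω sin φ = 2 × 7.29×10⁻⁵ × sin 36° = 8.57×10⁻⁵ s⁻¹
Height gradient: |∂Z/∂n| = 120 m / 241000 m = 4.98×10⁻⁴
On a pressure surface, geostrophic balance gives V_g = (g/f)|∂Z/∂n|:
V_g = 9.81 × 4.98×10⁻⁴ / 8.57×10⁻⁵ = 57.0 m/s
Converting: 57.0 m/s × 3.6 = 205 km/h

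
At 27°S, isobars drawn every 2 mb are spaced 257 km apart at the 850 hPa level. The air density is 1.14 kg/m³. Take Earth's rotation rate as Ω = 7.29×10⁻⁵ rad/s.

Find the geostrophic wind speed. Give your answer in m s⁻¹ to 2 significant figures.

Coriolis parameter at 27°S:
f = 2Ω sin φ = 2 × 7.29×10⁻⁵ × sin 27° = 6.62×10⁻⁵ s⁻¹
Pressure gradient: |∂P/∂n| = 200 Pa / 257000 m = 7.78×10⁻⁴ Pa/m
Geostrophic balance (pressure-gradient force = Coriolis force):
V_g = (1/(fρ)) |∂P/∂n| = 7.78×10⁻⁴ / (6.62×10⁻⁵ × 1.14) = 10.3 m/s

10 m s⁻¹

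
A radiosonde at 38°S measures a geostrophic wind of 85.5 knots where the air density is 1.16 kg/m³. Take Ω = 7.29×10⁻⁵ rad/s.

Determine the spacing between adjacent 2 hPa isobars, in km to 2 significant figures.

Coriolis parameter at 38°S:
f = 2Ω sin φ = 2 × 7.29×10⁻⁵ × sin 38° = 8.98×10⁻⁵ s⁻¹
Wind speed in SI: 85.5 knots = 44.0 m/s
Geostrophic balance rearranged: |∂P/∂n| = f ρ V_g
|∂P/∂n| = 8.98×10⁻⁵ × 1.16 × 44.0 = 4.58×10⁻³ Pa/m
Isobar spacing: Δn = ΔP/|∂P/∂n| = 200 Pa / 4.58×10⁻³ Pa/m = 43669 m ≈ 44 km

44 km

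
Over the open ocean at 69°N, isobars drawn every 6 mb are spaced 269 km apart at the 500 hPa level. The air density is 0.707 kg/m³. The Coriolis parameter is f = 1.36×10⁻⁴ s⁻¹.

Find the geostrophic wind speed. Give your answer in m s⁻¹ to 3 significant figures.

23.2 m s⁻¹

Pressure gradient: |∂P/∂n| = 600 Pa / 269000 m = 2.23×10⁻³ Pa/m
Geostrophic balance (pressure-gradient force = Coriolis force):
V_g = (1/(fρ)) |∂P/∂n| = 2.23×10⁻³ / (1.36×10⁻⁴ × 0.707) = 23.2 m/s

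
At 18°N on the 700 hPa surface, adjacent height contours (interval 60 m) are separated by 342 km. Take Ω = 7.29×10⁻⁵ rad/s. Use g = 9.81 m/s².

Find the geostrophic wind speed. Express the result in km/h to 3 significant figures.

138 km/h

Coriolis parameter at 18°N:
f = 2Ω sin φ = 2 × 7.29×10⁻⁵ × sin 18° = 4.51×10⁻⁵ s⁻¹
Height gradient: |∂Z/∂n| = 60 m / 342000 m = 1.75×10⁻⁴
On a pressure surface, geostrophic balance gives V_g = (g/f)|∂Z/∂n|:
V_g = 9.81 × 1.75×10⁻⁴ / 4.51×10⁻⁵ = 38.2 m/s
Converting: 38.2 m/s × 3.6 = 138 km/h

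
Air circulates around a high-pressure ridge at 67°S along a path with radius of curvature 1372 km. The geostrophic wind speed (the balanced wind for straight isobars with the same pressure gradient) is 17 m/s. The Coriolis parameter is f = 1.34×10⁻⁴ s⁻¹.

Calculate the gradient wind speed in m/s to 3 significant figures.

Around a high, pressure-gradient force acts outward with centrifugal, so Coriolis balances both:
fV = (1/ρ)|∂P/∂n| + V²/R  →  V² − fR·V + fR·V_g = 0
With fR = 1.34×10⁻⁴ × 1372×10³ m = 184 m/s:
V = [fR − √((fR)² − 4 fR V_g)]/2 = [184 − √(184² − 4×184×17)]/2 = 19 m/s
Supergeostrophic (V > V_g = 17 m/s), as expected around a high.

19.0 m/s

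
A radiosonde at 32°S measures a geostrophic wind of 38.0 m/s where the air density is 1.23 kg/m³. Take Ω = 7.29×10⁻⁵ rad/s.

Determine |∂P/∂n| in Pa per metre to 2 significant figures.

3.6×10⁻³ Pa/m

Coriolis parameter at 32°S:
f = 2Ω sin φ = 2 × 7.29×10⁻⁵ × sin 32° = 7.73×10⁻⁵ s⁻¹
Geostrophic balance rearranged: |∂P/∂n| = f ρ V_g
|∂P/∂n| = 7.73×10⁻⁵ × 1.23 × 38.0 = 3.61×10⁻³ Pa/m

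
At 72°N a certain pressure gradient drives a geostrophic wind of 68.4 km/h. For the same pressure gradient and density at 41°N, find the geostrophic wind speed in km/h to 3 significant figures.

With the same pressure gradient and density, V_g ∝ 1/f ∝ 1/sin φ.
V₂ = V₁ · sin φ₁ / sin φ₂ = 68.4 × sin 72° / sin 41°
V₂ = 68.4 × 0.9511/0.6561 = 99.2 km/h

99.2 km/h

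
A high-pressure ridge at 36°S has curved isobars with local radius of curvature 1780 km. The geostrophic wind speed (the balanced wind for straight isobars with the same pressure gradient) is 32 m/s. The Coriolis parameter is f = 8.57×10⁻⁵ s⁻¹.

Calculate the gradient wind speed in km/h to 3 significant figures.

Around a high, pressure-gradient force acts outward with centrifugal, so Coriolis balances both:
fV = (1/ρ)|∂P/∂n| + V²/R  →  V² − fR·V + fR·V_g = 0
With fR = 8.57×10⁻⁵ × 1780×10³ m = 153 m/s:
V = [fR − √((fR)² − 4 fR V_g)]/2 = [153 − √(153² − 4×153×32)]/2 = 45.7 m/s
Supergeostrophic (V > V_g = 32 m/s), as expected around a high.
Converting: 45.7 m/s × 3.6 = 164 km/h

164 km/h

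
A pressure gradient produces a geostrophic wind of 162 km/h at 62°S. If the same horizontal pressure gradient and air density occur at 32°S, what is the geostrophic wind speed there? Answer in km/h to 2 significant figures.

With the same pressure gradient and density, V_g ∝ 1/f ∝ 1/sin φ.
V₂ = V₁ · sin φ₁ / sin φ₂ = 162 × sin 62° / sin 32°
V₂ = 162 × 0.8829/0.5299 = 270 km/h

270 km/h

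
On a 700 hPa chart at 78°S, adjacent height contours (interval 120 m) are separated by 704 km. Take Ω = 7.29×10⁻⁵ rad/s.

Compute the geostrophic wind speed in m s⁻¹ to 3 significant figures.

Coriolis parameter at 78°S:
f = 2Ω sin φ = 2 × 7.29×10⁻⁵ × sin 78° = 1.43×10⁻⁴ s⁻¹
Height gradient: |∂Z/∂n| = 120 m / 704000 m = 1.70×10⁻⁴
On a pressure surface, geostrophic balance gives V_g = (g/f)|∂Z/∂n|:
V_g = 9.81 × 1.70×10⁻⁴ / 1.43×10⁻⁴ = 11.7 m/s

11.7 m s⁻¹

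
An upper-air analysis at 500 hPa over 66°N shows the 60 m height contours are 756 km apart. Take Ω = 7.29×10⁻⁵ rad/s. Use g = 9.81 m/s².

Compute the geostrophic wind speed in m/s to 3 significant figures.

5.85 m/s

Coriolis parameter at 66°N:
f = 2Ω sin φ = 2 × 7.29×10⁻⁵ × sin 66° = 1.33×10⁻⁴ s⁻¹
Height gradient: |∂Z/∂n| = 60 m / 756000 m = 7.94×10⁻⁵
On a pressure surface, geostrophic balance gives V_g = (g/f)|∂Z/∂n|:
V_g = 9.81 × 7.94×10⁻⁵ / 1.33×10⁻⁴ = 5.85 m/s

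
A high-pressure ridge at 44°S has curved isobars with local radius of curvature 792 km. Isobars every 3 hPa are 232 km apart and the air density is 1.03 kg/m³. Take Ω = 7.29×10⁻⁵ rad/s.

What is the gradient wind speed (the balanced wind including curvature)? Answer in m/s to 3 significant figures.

Coriolis parameter at 44°S:
f = 2Ω sin φ = 2 × 7.29×10⁻⁵ × sin 44° = 1.01×10⁻⁴ s⁻¹
Pressure gradient: |∂P/∂n| = 300 Pa / 232000 m = 1.29×10⁻³ Pa/m
Geostrophic speed: V_g = |∂P/∂n|/(fρ) = 1.29×10⁻³/(1.01×10⁻⁴ × 1.03) = 12.4 m/s
Around a high, pressure-gradient force acts outward with centrifugal, so Coriolis balances both:
fV = (1/ρ)|∂P/∂n| + V²/R  →  V² − fR·V + fR·V_g = 0
With fR = 1.01×10⁻⁴ × 792×10³ m = 80.2 m/s:
V = [fR − √((fR)² − 4 fR V_g)]/2 = [80.2 − √(80.2² − 4×80.2×12.4)]/2 = 15.3 m/s
Supergeostrophic (V > V_g = 12.4 m/s), as expected around a high.

15.3 m/s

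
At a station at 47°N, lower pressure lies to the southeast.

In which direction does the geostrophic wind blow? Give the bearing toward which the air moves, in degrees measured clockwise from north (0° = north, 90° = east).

225°

The pressure-gradient force points toward the southeast (bearing 135°).
Geostrophic balance: in the Northern Hemisphere the Coriolis force deflects motion to the right, so the geostrophic wind blows 90° to the right of the pressure-gradient force (low pressure on the left).
Rotating 135° by 90° clockwise gives 225° — the wind blows toward the southwest.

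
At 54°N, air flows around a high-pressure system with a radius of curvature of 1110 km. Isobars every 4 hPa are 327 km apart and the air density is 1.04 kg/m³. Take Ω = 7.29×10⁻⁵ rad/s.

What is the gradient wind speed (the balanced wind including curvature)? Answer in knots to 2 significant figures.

Coriolis parameter at 54°N:
f = 2Ω sin φ = 2 × 7.29×10⁻⁵ × sin 54° = 1.18×10⁻⁴ s⁻¹
Pressure gradient: |∂P/∂n| = 400 Pa / 327000 m = 1.22×10⁻³ Pa/m
Geostrophic speed: V_g = |∂P/∂n|/(fρ) = 1.22×10⁻³/(1.18×10⁻⁴ × 1.04) = 9.97 m/s
Around a high, pressure-gradient force acts outward with centrifugal, so Coriolis balances both:
fV = (1/ρ)|∂P/∂n| + V²/R  →  V² − fR·V + fR·V_g = 0
With fR = 1.18×10⁻⁴ × 1110×10³ m = 131 m/s:
V = [fR − √((fR)² − 4 fR V_g)]/2 = [131 − √(131² − 4×131×9.97)]/2 = 10.9 m/s
Supergeostrophic (V > V_g = 9.97 m/s), as expected around a high.
Converting: 10.9 m/s × 1.944 = 21 knots

21 knots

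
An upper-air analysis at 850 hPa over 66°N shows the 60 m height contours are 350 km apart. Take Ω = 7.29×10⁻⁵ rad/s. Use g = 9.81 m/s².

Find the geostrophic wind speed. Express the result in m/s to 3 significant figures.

12.6 m/s

Coriolis parameter at 66°N:
f = 2Ω sin φ = 2 × 7.29×10⁻⁵ × sin 66° = 1.33×10⁻⁴ s⁻¹
Height gradient: |∂Z/∂n| = 60 m / 350000 m = 1.71×10⁻⁴
On a pressure surface, geostrophic balance gives V_g = (g/f)|∂Z/∂n|:
V_g = 9.81 × 1.71×10⁻⁴ / 1.33×10⁻⁴ = 12.6 m/s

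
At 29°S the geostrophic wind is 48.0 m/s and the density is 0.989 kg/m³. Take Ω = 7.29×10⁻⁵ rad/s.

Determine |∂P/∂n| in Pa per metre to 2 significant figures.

Coriolis parameter at 29°S:
f = 2Ω sin φ = 2 × 7.29×10⁻⁵ × sin 29° = 7.07×10⁻⁵ s⁻¹
Geostrophic balance rearranged: |∂P/∂n| = f ρ V_g
|∂P/∂n| = 7.07×10⁻⁵ × 0.989 × 48.0 = 3.36×10⁻³ Pa/m

3.4×10⁻³ Pa/m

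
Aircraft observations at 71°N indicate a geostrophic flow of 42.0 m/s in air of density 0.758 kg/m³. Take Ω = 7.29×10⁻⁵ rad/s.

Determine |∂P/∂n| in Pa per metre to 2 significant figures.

4.4×10⁻³ Pa/m

Coriolis parameter at 71°N:
f = 2Ω sin φ = 2 × 7.29×10⁻⁵ × sin 71° = 1.38×10⁻⁴ s⁻¹
Geostrophic balance rearranged: |∂P/∂n| = f ρ V_g
|∂P/∂n| = 1.38×10⁻⁴ × 0.758 × 42.0 = 4.39×10⁻³ Pa/m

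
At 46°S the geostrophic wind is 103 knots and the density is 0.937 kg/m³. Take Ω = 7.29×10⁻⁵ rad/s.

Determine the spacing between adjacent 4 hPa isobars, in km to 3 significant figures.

Coriolis parameter at 46°S:
f = 2Ω sin φ = 2 × 7.29×10⁻⁵ × sin 46° = 1.05×10⁻⁴ s⁻¹
Wind speed in SI: 103 knots = 53.0 m/s
Geostrophic balance rearranged: |∂P/∂n| = f ρ V_g
|∂P/∂n| = 1.05×10⁻⁴ × 0.937 × 53.0 = 5.21×10⁻³ Pa/m
Isobar spacing: Δn = ΔP/|∂P/∂n| = 400 Pa / 5.21×10⁻³ Pa/m = 76816 m ≈ 76.8 km

76.8 km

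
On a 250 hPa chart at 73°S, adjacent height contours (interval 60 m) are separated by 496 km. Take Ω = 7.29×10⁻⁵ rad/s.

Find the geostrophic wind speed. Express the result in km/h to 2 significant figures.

Coriolis parameter at 73°S:
f = 2Ω sin φ = 2 × 7.29×10⁻⁵ × sin 73° = 1.39×10⁻⁴ s⁻¹
Height gradient: |∂Z/∂n| = 60 m / 496000 m = 1.21×10⁻⁴
On a pressure surface, geostrophic balance gives V_g = (g/f)|∂Z/∂n|:
V_g = 9.81 × 1.21×10⁻⁴ / 1.39×10⁻⁴ = 8.51 m/s
Converting: 8.51 m/s × 3.6 = 31 km/h

31 km/h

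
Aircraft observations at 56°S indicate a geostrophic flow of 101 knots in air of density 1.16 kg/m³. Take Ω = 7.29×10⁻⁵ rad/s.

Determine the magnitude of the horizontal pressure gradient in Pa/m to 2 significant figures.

Coriolis parameter at 56°S:
f = 2Ω sin φ = 2 × 7.29×10⁻⁵ × sin 56° = 1.21×10⁻⁴ s⁻¹
Wind speed in SI: 101 knots = 52.0 m/s
Geostrophic balance rearranged: |∂P/∂n| = f ρ V_g
|∂P/∂n| = 1.21×10⁻⁴ × 1.16 × 52.0 = 7.29×10⁻³ Pa/m

7.3×10⁻³ Pa/m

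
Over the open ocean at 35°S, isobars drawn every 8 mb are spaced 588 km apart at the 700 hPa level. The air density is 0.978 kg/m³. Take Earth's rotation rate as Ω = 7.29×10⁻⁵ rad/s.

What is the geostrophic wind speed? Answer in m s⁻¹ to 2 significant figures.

Coriolis parameter at 35°S:
f = 2Ω sin φ = 2 × 7.29×10⁻⁵ × sin 35° = 8.36×10⁻⁵ s⁻¹
Pressure gradient: |∂P/∂n| = 800 Pa / 588000 m = 1.36×10⁻³ Pa/m
Geostrophic balance (pressure-gradient force = Coriolis force):
V_g = (1/(fρ)) |∂P/∂n| = 1.36×10⁻³ / (8.36×10⁻⁵ × 0.978) = 16.6 m/s

17 m s⁻¹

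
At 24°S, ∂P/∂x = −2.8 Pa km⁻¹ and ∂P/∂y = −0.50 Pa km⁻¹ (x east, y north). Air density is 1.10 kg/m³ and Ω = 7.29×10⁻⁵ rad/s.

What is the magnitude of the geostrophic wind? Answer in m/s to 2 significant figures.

Coriolis parameter at 24°S:
f = 2Ω sin φ = 2 × 7.29×10⁻⁵ × sin 24° = 5.93×10⁻⁵ s⁻¹
In the Southern Hemisphere f is negative: f = −5.93×10⁻⁵ s⁻¹.
Component geostrophic relations (x east, y north):
u_g = −(1/(fρ)) ∂P/∂y,  v_g = (1/(fρ)) ∂P/∂x
u_g = −(−0.50×10⁻³)/(−5.93×10⁻⁵ × 1.10) = −7.66 m/s;  v_g = (−2.8×10⁻³)/(−5.93×10⁻⁵ × 1.10) = 42.9 m/s
|V_g| = √(u_g² + v_g²) = 43.6 m/s

44 m/s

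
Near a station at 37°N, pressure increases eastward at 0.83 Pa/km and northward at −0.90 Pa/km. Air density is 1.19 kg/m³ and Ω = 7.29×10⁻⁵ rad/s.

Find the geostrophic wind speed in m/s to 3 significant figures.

11.7 m/s

Coriolis parameter at 37°N:
f = 2Ω sin φ = 2 × 7.29×10⁻⁵ × sin 37° = 8.77×10⁻⁵ s⁻¹
Component geostrophic relations (x east, y north):
u_g = −(1/(fρ)) ∂P/∂y,  v_g = (1/(fρ)) ∂P/∂x
u_g = −(−0.90×10⁻³)/(8.77×10⁻⁵ × 1.19) = 8.62 m/s;  v_g = (0.83×10⁻³)/(8.77×10⁻⁵ × 1.19) = 7.95 m/s
|V_g| = √(u_g² + v_g²) = 11.7 m/s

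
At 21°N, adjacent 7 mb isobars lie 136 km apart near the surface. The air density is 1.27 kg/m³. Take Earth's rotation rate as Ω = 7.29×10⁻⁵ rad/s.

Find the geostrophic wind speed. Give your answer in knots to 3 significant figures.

151 knots

Coriolis parameter at 21°N:
f = 2Ω sin φ = 2 × 7.29×10⁻⁵ × sin 21° = 5.23×10⁻⁵ s⁻¹
Pressure gradient: |∂P/∂n| = 700 Pa / 136000 m = 5.15×10⁻³ Pa/m
Geostrophic balance (pressure-gradient force = Coriolis force):
V_g = (1/(fρ)) |∂P/∂n| = 5.15×10⁻³ / (5.23×10⁻⁵ × 1.27) = 77.6 m/s
Converting: 77.6 m/s × 1.944 = 151 knots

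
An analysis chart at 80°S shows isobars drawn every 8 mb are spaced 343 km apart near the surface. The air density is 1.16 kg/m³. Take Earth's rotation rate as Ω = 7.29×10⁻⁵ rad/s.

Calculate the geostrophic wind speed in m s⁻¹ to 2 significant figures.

14 m s⁻¹

Coriolis parameter at 80°S:
f = 2Ω sin φ = 2 × 7.29×10⁻⁵ × sin 80° = 1.44×10⁻⁴ s⁻¹
Pressure gradient: |∂P/∂n| = 800 Pa / 343000 m = 2.33×10⁻³ Pa/m
Geostrophic balance (pressure-gradient force = Coriolis force):
V_g = (1/(fρ)) |∂P/∂n| = 2.33×10⁻³ / (1.44×10⁻⁴ × 1.16) = 14.0 m/s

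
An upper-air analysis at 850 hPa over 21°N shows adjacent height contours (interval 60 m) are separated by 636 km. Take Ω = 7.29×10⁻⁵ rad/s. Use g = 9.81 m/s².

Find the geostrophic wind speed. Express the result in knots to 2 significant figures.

Coriolis parameter at 21°N:
f = 2Ω sin φ = 2 × 7.29×10⁻⁵ × sin 21° = 5.23×10⁻⁵ s⁻¹
Height gradient: |∂Z/∂n| = 60 m / 636000 m = 9.43×10⁻⁵
On a pressure surface, geostrophic balance gives V_g = (g/f)|∂Z/∂n|:
V_g = 9.81 × 9.43×10⁻⁵ / 5.23×10⁻⁵ = 17.7 m/s
Converting: 17.7 m/s × 1.944 = 34 knots

34 knots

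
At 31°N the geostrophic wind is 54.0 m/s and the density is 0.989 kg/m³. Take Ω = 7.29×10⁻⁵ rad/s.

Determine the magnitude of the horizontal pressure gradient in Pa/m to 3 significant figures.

Coriolis parameter at 31°N:
f = 2Ω sin φ = 2 × 7.29×10⁻⁵ × sin 31° = 7.51×10⁻⁵ s⁻¹
Geostrophic balance rearranged: |∂P/∂n| = f ρ V_g
|∂P/∂n| = 7.51×10⁻⁵ × 0.989 × 54.0 = 4.01×10⁻³ Pa/m

4.01×10⁻³ Pa/m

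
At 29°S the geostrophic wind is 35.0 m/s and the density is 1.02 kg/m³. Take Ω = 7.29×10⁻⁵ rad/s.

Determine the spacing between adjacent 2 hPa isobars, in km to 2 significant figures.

Coriolis parameter at 29°S:
f = 2Ω sin φ = 2 × 7.29×10⁻⁵ × sin 29° = 7.07×10⁻⁵ s⁻¹
Geostrophic balance rearranged: |∂P/∂n| = f ρ V_g
|∂P/∂n| = 7.07×10⁻⁵ × 1.02 × 35.0 = 2.52×10⁻³ Pa/m
Isobar spacing: Δn = ΔP/|∂P/∂n| = 200 Pa / 2.52×10⁻³ Pa/m = 79256 m ≈ 79 km

79 km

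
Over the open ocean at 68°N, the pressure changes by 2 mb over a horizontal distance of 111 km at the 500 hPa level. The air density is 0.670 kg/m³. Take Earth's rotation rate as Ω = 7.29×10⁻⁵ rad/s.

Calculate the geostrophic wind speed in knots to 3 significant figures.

38.7 knots

Coriolis parameter at 68°N:
f = 2Ω sin φ = 2 × 7.29×10⁻⁵ × sin 68° = 1.35×10⁻⁴ s⁻¹
Pressure gradient: |∂P/∂n| = 200 Pa / 111000 m = 1.80×10⁻³ Pa/m
Geostrophic balance (pressure-gradient force = Coriolis force):
V_g = (1/(fρ)) |∂P/∂n| = 1.80×10⁻³ / (1.35×10⁻⁴ × 0.670) = 19.9 m/s
Converting: 19.9 m/s × 1.944 = 38.7 knots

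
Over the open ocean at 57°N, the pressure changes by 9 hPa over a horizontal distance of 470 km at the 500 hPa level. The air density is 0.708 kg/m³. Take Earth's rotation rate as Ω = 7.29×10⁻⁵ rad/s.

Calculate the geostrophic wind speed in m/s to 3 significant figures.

22.1 m/s

Coriolis parameter at 57°N:
f = 2Ω sin φ = 2 × 7.29×10⁻⁵ × sin 57° = 1.22×10⁻⁴ s⁻¹
Pressure gradient: |∂P/∂n| = 900 Pa / 470000 m = 1.91×10⁻³ Pa/m
Geostrophic balance (pressure-gradient force = Coriolis force):
V_g = (1/(fρ)) |∂P/∂n| = 1.91×10⁻³ / (1.22×10⁻⁴ × 0.708) = 22.1 m/s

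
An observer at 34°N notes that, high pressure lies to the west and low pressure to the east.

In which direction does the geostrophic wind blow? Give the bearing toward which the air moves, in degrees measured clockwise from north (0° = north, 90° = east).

180°

The pressure-gradient force points toward the east (bearing 090°).
Geostrophic balance: in the Northern Hemisphere the Coriolis force deflects motion to the right, so the geostrophic wind blows 90° to the right of the pressure-gradient force (low pressure on the left).
Rotating 090° by 90° clockwise gives 180° — the wind blows toward the south.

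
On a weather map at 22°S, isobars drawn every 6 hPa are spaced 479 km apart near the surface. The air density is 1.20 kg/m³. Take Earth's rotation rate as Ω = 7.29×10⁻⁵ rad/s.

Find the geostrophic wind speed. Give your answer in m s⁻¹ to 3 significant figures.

19.1 m s⁻¹

Coriolis parameter at 22°S:
f = 2Ω sin φ = 2 × 7.29×10⁻⁵ × sin 22° = 5.46×10⁻⁵ s⁻¹
Pressure gradient: |∂P/∂n| = 600 Pa / 479000 m = 1.25×10⁻³ Pa/m
Geostrophic balance (pressure-gradient force = Coriolis force):
V_g = (1/(fρ)) |∂P/∂n| = 1.25×10⁻³ / (5.46×10⁻⁵ × 1.20) = 19.1 m/s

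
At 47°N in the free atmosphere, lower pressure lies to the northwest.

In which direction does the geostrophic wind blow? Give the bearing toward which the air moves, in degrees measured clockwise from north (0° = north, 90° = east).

The pressure-gradient force points toward the northwest (bearing 315°).
Geostrophic balance: in the Northern Hemisphere the Coriolis force deflects motion to the right, so the geostrophic wind blows 90° to the right of the pressure-gradient force (low pressure on the left).
Rotating 315° by 90° clockwise gives 045° — the wind blows toward the northeast.

045°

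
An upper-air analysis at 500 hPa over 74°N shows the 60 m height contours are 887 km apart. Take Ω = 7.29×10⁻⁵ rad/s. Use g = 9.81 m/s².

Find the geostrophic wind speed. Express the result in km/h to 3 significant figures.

17.0 km/h

Coriolis parameter at 74°N:
f = 2Ω sin φ = 2 × 7.29×10⁻⁵ × sin 74° = 1.40×10⁻⁴ s⁻¹
Height gradient: |∂Z/∂n| = 60 m / 887000 m = 6.76×10⁻⁵
On a pressure surface, geostrophic balance gives V_g = (g/f)|∂Z/∂n|:
V_g = 9.81 × 6.76×10⁻⁵ / 1.40×10⁻⁴ = 4.73 m/s
Converting: 4.73 m/s × 3.6 = 17.0 km/h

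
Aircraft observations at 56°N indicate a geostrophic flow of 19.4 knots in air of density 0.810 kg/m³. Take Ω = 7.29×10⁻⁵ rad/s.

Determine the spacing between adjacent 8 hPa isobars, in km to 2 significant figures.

820 km

Coriolis parameter at 56°N:
f = 2Ω sin φ = 2 × 7.29×10⁻⁵ × sin 56° = 1.21×10⁻⁴ s⁻¹
Wind speed in SI: 19.4 knots = 9.98 m/s
Geostrophic balance rearranged: |∂P/∂n| = f ρ V_g
|∂P/∂n| = 1.21×10⁻⁴ × 0.810 × 9.98 = 9.77×10⁻⁴ Pa/m
Isobar spacing: Δn = ΔP/|∂P/∂n| = 800 Pa / 9.77×10⁻⁴ Pa/m = 818716 m ≈ 820 km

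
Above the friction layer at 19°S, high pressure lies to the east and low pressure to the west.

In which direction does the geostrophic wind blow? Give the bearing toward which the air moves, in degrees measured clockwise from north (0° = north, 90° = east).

180°

The pressure-gradient force points toward the west (bearing 270°).
Geostrophic balance: in the Southern Hemisphere the Coriolis force deflects motion to the left, so the geostrophic wind blows 90° to the left of the pressure-gradient force (low pressure on the right).
Rotating 270° by 90° counterclockwise gives 180° — the wind blows toward the south.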